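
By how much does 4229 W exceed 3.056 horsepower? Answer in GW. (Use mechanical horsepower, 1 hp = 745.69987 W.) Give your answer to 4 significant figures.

4229 W = 4.22900 × 10^-6 GW and 3.056 hp = 2.27886 × 10^-6 GW.
4.22900 × 10^-6 − 2.27886 × 10^-6 ≈ 1.950 × 10^-6 GW.

1.950 × 10^-6 GW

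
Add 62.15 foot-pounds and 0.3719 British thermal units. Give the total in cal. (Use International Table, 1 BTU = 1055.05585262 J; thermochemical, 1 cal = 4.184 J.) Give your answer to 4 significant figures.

62.15 ft·lbf = 20.1396 cal and 0.3719 BTU = 93.7799 cal.
20.1396 + 93.7799 ≈ 113.9 cal.

113.9 cal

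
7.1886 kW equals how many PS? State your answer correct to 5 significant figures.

1 kilowatt = 1.35962 PS.
So 7.1886 × 1.35962 ≈ 9.7738 PS.

9.7738 PS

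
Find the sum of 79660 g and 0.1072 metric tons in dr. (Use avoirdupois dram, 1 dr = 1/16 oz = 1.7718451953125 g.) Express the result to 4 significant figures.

105500 drams

79660 g = 44958.8 dr and 0.1072 t = 60501.9 dr.
44958.8 + 60501.9 ≈ 105500 dr.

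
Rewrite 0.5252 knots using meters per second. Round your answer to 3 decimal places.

1 knot = 0.514444 m/s.
Then 0.5252 × 0.514444 ≈ 0.270 m/s.

0.270 meters per second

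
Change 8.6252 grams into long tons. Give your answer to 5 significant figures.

1 gram = 9.84207e-7 long ton.
Thus 8.6252 × 9.84207e-7 ≈ 8.4890e-6 long ton.

8.4890e-6 long ton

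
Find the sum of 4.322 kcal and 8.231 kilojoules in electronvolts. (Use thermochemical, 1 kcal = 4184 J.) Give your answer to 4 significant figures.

4.322 kcal = 1.12867 × 10^23 eV and 8.231 kJ = 5.13739 × 10^22 eV.
1.12867 × 10^23 + 5.13739 × 10^22 ≈ 1.642 × 10^23 eV.

1.642 × 10^23 eV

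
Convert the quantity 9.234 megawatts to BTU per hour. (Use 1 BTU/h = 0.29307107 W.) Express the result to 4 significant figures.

1 MW = 3.41214e+6 BTU/h.
9.234 × 3.41214e+6 ≈ 3.151e+7 BTU/h.

3.151e+7 BTU/h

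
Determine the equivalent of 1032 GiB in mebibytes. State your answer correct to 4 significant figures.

1 gibibyte = 1024.00 MiB.
Thus 1032 × 1024.00 ≈ 1.057e+6 MiB.

1.057e+6 MiB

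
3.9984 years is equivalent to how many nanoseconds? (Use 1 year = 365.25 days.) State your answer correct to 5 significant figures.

1.2618e+17 ns

1 yr = 3.15576e+16 ns.
Thus 3.9984 × 3.15576e+16 ≈ 1.2618e+17 ns.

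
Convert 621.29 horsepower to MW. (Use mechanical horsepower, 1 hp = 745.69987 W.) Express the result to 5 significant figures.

0.46330 megawatts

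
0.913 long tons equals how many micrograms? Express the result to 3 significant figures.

1 long ton = 1.01605e+12 micrograms.
So 0.913 × 1.01605e+12 ≈ 9.28e+11 μg.

9.28e+11 μg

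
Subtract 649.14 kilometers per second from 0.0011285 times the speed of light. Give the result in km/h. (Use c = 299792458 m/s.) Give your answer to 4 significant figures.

-1.119e+6 km/h

0.0011285 c = 1.21794e+6 km/h and 649.14 km/s = 2.33690e+6 km/h.
1.21794e+6 − 2.33690e+6 ≈ -1.119e+6 km/h.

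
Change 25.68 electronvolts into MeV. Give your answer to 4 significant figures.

2.568 × 10^-5 MeV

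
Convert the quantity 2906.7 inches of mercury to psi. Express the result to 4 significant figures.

1 inHg = 0.491154 psi.
So 2906.7 × 0.491154 ≈ 1428 psi.

1428 pounds per square inch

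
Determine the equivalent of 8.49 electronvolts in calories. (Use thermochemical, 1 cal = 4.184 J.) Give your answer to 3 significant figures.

3.25 × 10^-19 cal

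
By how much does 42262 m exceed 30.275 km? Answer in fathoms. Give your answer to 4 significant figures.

6555 fathom

42262 m = 23109.14 fathom and 30.275 km = 16554.57 fathom.
23109.14 − 16554.57 ≈ 6555 fathom.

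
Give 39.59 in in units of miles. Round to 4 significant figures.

0.0006248 mi

1 inch = 1.57828e-5 miles.
Thus 39.59 × 1.57828e-5 ≈ 0.0006248 mi.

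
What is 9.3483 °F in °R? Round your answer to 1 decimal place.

°R = °F + 459.67.
Applying the formula gives 469.0 °R.

469.0 degrees Rankine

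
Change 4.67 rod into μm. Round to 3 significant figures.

2.35e+7 μm

1 rod = 5.02920e+6 micrometers.
So 4.67 × 5.02920e+6 ≈ 2.35e+7 μm.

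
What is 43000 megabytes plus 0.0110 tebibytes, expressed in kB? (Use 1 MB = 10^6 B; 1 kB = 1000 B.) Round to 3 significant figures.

5.51e+7 kilobytes

43000 MB = 4.30000e+7 kB and 0.0110 TiB = 1.20946e+7 kB.
4.30000e+7 + 1.20946e+7 ≈ 5.51e+7 kB.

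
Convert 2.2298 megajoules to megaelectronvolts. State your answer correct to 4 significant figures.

1.392 × 10^19 megaelectronvolts

1 MJ = 6.24151 × 10^18 MeV.
So 2.2298 × 6.24151 × 10^18 ≈ 1.392 × 10^19 MeV.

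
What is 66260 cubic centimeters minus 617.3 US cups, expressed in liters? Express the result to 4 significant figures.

-79.79 L

66260 cm³ = 66.2600 L and 617.3 US cup = 146.046 L.
66.2600 − 146.046 ≈ -79.79 L.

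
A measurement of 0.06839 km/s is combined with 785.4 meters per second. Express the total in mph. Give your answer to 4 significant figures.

0.06839 km/s = 152.984 mph and 785.4 m/s = 1756.89 mph.
152.984 + 1756.89 ≈ 1910 mph.

1910 mph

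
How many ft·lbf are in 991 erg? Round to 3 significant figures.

1 erg = 7.37562 × 10^-8 ft·lbf.
Thus 991 × 7.37562 × 10^-8 ≈ 7.31 × 10^-5 ft·lbf.

7.31 × 10^-5 foot-pounds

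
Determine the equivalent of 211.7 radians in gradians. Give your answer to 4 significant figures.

1 radian = 63.6620 gradians.
So 211.7 × 63.6620 ≈ 13480 grad.

13480 grad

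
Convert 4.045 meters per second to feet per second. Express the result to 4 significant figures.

13.27 feet per second

1 meter per second = 3.28084 feet per second.
Thus 4.045 × 3.28084 ≈ 13.27 ft/s.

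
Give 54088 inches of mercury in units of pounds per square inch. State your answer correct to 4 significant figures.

26570 pounds per square inch

1 inHg = 0.491154 psi.
Thus 54088 × 0.491154 ≈ 26570 psi.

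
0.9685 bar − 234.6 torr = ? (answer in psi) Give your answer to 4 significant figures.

9.510 psi

0.9685 bar = 14.0469 psi and 234.6 torr = 4.53641 psi.
14.0469 − 4.53641 ≈ 9.510 psi.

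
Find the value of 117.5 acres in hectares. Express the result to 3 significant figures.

47.6 ha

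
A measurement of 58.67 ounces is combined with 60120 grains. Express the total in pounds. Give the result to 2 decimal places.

12.26 pounds

58.67 oz = 3.666875 lb and 60120 gr = 8.588571 lb.
3.666875 + 8.588571 ≈ 12.26 lb.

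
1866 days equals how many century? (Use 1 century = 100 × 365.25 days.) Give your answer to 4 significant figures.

0.05109 centuries

1 day = 2.73785 × 10^-5 century.
1866 × 2.73785 × 10^-5 ≈ 0.05109 century.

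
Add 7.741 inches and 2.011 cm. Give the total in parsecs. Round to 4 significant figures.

7.741 in = 6.37207e-18 pc and 2.011 cm = 6.51721e-19 pc.
6.37207e-18 + 6.51721e-19 ≈ 7.024e-18 pc.

7.024e-18 pc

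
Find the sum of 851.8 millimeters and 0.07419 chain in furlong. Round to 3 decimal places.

851.8 mm = 0.00423427 furlong and 0.07419 chain = 0.00741900 furlong.
0.00423427 + 0.00741900 ≈ 0.012 furlong.

0.012 furlongs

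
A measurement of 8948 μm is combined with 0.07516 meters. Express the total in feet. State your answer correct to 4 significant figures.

8948 μm = 0.0293570 ft and 0.07516 m = 0.246588 ft.
0.0293570 + 0.246588 ≈ 0.2759 ft.

0.2759 ft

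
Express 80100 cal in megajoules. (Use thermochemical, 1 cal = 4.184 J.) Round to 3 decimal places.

1 calorie = 4.18400 × 10^-6 MJ.
Thus 80100 × 4.18400 × 10^-6 ≈ 0.335 MJ.

0.335 MJ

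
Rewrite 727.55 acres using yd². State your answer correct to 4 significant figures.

3.521e+6 yd²

1 acre = 4840.00 square yards.
Then 727.55 × 4840.00 ≈ 3.521e+6 yd².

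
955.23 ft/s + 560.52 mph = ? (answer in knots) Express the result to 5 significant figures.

955.23 ft/s = 565.958 kn and 560.52 mph = 487.079 kn.
565.958 + 487.079 ≈ 1053.0 kn.

1053.0 knots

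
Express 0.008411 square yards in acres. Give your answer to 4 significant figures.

1.738 × 10^-6 acre

1 yd² = 0.000206612 acres.
So 0.008411 × 0.000206612 ≈ 1.738 × 10^-6 acre.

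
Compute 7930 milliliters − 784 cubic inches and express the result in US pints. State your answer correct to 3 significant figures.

-10.4 US pt

7930 mL = 16.7591 US pt and 784 in³ = 27.1515 US pt.
16.7591 − 27.1515 ≈ -10.4 US pt.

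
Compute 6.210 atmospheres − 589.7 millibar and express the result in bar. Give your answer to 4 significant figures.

5.703 bar

6.210 atm = 6.29228 bar and 589.7 mbar = 0.589700 bar.
6.29228 − 0.589700 ≈ 5.703 bar.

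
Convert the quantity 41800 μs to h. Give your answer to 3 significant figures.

1 μs = 2.77778e-10 hours.
41800 × 2.77778e-10 ≈ 1.16e-5 h.

1.16e-5 h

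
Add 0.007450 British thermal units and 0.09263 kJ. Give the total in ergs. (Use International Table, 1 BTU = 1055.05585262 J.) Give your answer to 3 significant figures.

1.00 × 10^9 ergs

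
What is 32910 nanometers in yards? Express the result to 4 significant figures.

3.599e-5 yd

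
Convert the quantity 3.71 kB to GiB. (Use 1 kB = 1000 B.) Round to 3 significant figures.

1 kB = 9.31323 × 10^-7 GiB.
So 3.71 × 9.31323 × 10^-7 ≈ 3.46 × 10^-6 GiB.

3.46 × 10^-6 GiB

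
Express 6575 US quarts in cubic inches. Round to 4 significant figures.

1 US quart = 57.7500 in³.
Then 6575 × 57.7500 ≈ 379700 in³.

379700 cubic inches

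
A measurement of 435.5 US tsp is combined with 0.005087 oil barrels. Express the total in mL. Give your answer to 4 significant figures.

2955 milliliters

435.5 US tsp = 2146.55 mL and 0.005087 bbl = 808.768 mL.
2146.55 + 808.768 ≈ 2955 mL.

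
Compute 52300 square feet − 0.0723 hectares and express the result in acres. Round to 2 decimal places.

1.02 acre

52300 ft² = 1.20064 acre and 0.0723 ha = 0.178657 acre.
1.20064 − 0.178657 ≈ 1.02 acre.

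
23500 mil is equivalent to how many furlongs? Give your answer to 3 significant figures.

0.00297 furlong

1 mil = 1.26263 × 10^-7 furlongs.
23500 × 1.26263 × 10^-7 ≈ 0.00297 furlong.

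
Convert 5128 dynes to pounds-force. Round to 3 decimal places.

0.012 pounds-force

1 dyne = 2.24809 × 10^-6 lbf.
Thus 5128 × 2.24809 × 10^-6 ≈ 0.012 lbf.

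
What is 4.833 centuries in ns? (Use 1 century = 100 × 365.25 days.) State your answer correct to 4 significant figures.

1 century = 3.15576 × 10^18 nanoseconds.
So 4.833 × 3.15576 × 10^18 ≈ 1.525 × 10^19 ns.

1.525 × 10^19 ns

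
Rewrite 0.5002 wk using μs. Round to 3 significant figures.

3.03e+11 microseconds

1 week = 6.04800e+11 microseconds.
Thus 0.5002 × 6.04800e+11 ≈ 3.03e+11 μs.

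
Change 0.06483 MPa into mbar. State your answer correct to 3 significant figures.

648 millibar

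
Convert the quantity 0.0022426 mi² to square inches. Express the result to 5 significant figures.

9.0029 × 10^6 in²

1 mi² = 4.01449 × 10^9 in².
Thus 0.0022426 × 4.01449 × 10^9 ≈ 9.0029 × 10^6 in².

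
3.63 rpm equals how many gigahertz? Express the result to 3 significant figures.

6.05 × 10^-11 GHz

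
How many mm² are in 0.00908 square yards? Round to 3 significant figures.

7590 mm²

1 yd² = 836127 square millimeters.
Then 0.00908 × 836127 ≈ 7590 mm².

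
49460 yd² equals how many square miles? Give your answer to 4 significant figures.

0.01597 mi²

1 square yard = 3.22831 × 10^-7 mi².
Thus 49460 × 3.22831 × 10^-7 ≈ 0.01597 mi².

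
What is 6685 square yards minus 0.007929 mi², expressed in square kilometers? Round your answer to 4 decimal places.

6685 yd² = 0.00558951 km² and 0.007929 mi² = 0.0205360 km².
0.00558951 − 0.0205360 ≈ -0.0149 km².

-0.0149 km²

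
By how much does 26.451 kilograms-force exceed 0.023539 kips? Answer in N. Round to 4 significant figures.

154.7 N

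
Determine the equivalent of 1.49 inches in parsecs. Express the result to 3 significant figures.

1.23e-18 parsecs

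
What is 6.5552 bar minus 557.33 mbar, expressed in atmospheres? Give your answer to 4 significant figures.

6.5552 bar = 6.46948 atm and 557.33 mbar = 0.550042 atm.
6.46948 − 0.550042 ≈ 5.919 atm.

5.919 atm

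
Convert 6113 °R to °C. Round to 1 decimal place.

3123.0 degrees Celsius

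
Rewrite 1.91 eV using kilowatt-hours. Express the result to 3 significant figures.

8.50e-26 kilowatt-hours

1 electronvolt = 4.45049e-26 kilowatt-hours.
Then 1.91 × 4.45049e-26 ≈ 8.50e-26 kWh.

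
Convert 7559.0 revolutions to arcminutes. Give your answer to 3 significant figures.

1 rev = 21600.0 arcmin.
Then 7559.0 × 21600.0 ≈ 1.63e+8 arcmin.

1.63e+8 arcmin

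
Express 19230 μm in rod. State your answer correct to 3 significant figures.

0.00382 rod

1 μm = 1.98839e-7 rods.
Then 19230 × 1.98839e-7 ≈ 0.00382 rod.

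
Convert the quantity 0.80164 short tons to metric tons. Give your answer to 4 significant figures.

0.7272 metric tons

1 short ton = 0.907185 metric tons.
Then 0.80164 × 0.907185 ≈ 0.7272 t.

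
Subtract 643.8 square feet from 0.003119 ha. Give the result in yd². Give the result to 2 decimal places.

0.003119 ha = 37.3029 yd² and 643.8 ft² = 71.5333 yd².
37.3029 − 71.5333 ≈ -34.23 yd².

-34.23 square yards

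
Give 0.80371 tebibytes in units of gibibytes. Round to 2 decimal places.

823.00 GiB

1 TiB = 1024.00 GiB.
Thus 0.80371 × 1024.00 ≈ 823.00 GiB.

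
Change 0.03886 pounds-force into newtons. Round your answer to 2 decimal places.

0.17 newtons

1 pound-force = 4.44822 newtons.
Thus 0.03886 × 4.44822 ≈ 0.17 N.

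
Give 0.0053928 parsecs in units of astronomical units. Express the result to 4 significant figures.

1112 au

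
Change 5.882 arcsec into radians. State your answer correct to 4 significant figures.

1 arcsecond = 4.84814e-6 rad.
Thus 5.882 × 4.84814e-6 ≈ 2.852e-5 rad.

2.852e-5 rad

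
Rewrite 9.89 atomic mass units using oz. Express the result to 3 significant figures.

1 atomic mass unit = 5.85738 × 10^-26 ounces.
9.89 × 5.85738 × 10^-26 ≈ 5.79 × 10^-25 oz.

5.79 × 10^-25 ounces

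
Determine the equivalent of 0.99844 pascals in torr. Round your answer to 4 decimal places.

0.0075 torr

1 pascal = 0.00750062 torr.
0.99844 × 0.00750062 ≈ 0.0075 torr.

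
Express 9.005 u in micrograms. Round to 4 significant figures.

1.495e-17 μg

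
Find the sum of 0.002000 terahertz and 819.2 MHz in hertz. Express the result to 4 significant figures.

0.002000 THz = 2.00000 × 10^9 Hz and 819.2 MHz = 8.19200 × 10^8 Hz.
2.00000 × 10^9 + 8.19200 × 10^8 ≈ 2.819 × 10^9 Hz.

2.819 × 10^9 Hz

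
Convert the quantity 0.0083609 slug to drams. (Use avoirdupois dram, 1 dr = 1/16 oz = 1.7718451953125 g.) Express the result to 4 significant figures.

68.87 dr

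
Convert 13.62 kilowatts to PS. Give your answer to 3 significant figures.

18.5 PS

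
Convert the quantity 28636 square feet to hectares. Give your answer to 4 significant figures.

1 ft² = 9.29030e-6 ha.
So 28636 × 9.29030e-6 ≈ 0.2660 ha.

0.2660 hectares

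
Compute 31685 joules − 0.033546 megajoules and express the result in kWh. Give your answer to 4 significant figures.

-0.0005169 kWh

31685 J = 0.00880139 kWh and 0.033546 MJ = 0.00931833 kWh.
0.00880139 − 0.00931833 ≈ -0.0005169 kWh.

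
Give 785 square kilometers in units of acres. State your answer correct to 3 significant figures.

194000 acre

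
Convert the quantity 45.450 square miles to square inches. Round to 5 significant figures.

1.8246e+11 in²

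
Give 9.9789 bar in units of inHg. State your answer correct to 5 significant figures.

294.68 inches of mercury

1 bar = 29.5300 inches of mercury.
Thus 9.9789 × 29.5300 ≈ 294.68 inHg.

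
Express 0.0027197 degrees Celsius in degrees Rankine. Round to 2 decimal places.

°R = (°C + 273.15) × 9/5.
Applying the formula gives 491.67 °R.

491.67 °R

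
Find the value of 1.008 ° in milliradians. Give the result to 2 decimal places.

17.59 milliradians

1 degree = 17.4533 mrad.
So 1.008 × 17.4533 ≈ 17.59 mrad.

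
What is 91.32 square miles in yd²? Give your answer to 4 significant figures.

2.829e+8 yd²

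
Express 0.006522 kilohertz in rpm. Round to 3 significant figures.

1 kilohertz = 60000.0 rpm.
Thus 0.006522 × 60000.0 ≈ 391 rpm.

391 revolutions per minute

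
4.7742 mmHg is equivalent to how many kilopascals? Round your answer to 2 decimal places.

0.64 kPa

1 millimeter of mercury = 0.133322 kilopascals.
Then 4.7742 × 0.133322 ≈ 0.64 kPa.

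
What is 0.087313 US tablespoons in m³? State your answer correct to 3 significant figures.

1 US tablespoon = 1.47868e-5 m³.
0.087313 × 1.47868e-5 ≈ 1.29e-6 m³.

1.29e-6 m³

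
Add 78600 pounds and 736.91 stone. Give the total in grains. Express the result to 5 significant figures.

6.2242e+8 gr

78600 lb = 5.50200e+8 gr and 736.91 st = 7.22172e+7 gr.
5.50200e+8 + 7.22172e+7 ≈ 6.2242e+8 gr.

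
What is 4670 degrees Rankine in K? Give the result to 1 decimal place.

2594.4 K

°R = K × 9/5.
Applying the formula gives 2594.4 K.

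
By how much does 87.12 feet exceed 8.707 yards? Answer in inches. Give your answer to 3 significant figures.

87.12 ft = 1045.44 in and 8.707 yd = 313.452 in.
1045.44 − 313.452 ≈ 732 in.

732 in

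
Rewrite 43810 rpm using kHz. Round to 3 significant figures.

0.730 kHz

1 revolution per minute = 1.66667 × 10^-5 kHz.
So 43810 × 1.66667 × 10^-5 ≈ 0.730 kHz.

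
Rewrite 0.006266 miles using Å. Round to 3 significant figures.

1.01 × 10^11 Å

1 mi = 1.60934 × 10^13 Å.
0.006266 × 1.60934 × 10^13 ≈ 1.01 × 10^11 Å.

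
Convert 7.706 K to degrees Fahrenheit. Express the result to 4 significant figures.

K = (°F + 459.67) × 5/9.
Applying the formula gives -445.8 °F.

-445.8 °F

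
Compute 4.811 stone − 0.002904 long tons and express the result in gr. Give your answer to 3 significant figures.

426000 gr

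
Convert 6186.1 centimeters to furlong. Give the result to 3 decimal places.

0.308 furlong

1 cm = 4.97097 × 10^-5 furlongs.
Then 6186.1 × 4.97097 × 10^-5 ≈ 0.308 furlong.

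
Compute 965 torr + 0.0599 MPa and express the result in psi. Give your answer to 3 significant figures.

27.3 psi

965 torr = 18.6600 psi and 0.0599 MPa = 8.68776 psi.
18.6600 + 8.68776 ≈ 27.3 psi.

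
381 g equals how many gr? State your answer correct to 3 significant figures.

5880 gr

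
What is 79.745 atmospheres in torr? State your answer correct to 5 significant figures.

60606 torr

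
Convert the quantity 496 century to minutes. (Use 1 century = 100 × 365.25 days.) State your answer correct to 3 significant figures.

1 century = 5.25960e+7 min.
496 × 5.25960e+7 ≈ 2.61e+10 min.

2.61e+10 min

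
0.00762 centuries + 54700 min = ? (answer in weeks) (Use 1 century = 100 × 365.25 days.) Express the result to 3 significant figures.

45.2 wk

0.00762 century = 39.7601 wk and 54700 min = 5.42659 wk.
39.7601 + 5.42659 ≈ 45.2 wk.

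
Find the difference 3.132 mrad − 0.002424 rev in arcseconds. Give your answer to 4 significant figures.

3.132 mrad = 646.021 arcsec and 0.002424 rev = 3141.50 arcsec.
646.021 − 3141.50 ≈ -2495 arcsec.

-2495 arcsec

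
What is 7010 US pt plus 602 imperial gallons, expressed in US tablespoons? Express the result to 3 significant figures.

409000 US tablespoons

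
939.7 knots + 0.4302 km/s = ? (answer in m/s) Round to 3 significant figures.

939.7 kn = 483.423 m/s and 0.4302 km/s = 430.200 m/s.
483.423 + 430.200 ≈ 914 m/s.

914 meters per second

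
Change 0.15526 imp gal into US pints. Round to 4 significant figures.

1.492 US pt

1 imperial gallon = 9.60760 US pt.
So 0.15526 × 9.60760 ≈ 1.492 US pt.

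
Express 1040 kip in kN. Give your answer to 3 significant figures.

4630 kN

1 kip = 4.44822 kilonewtons.
So 1040 × 4.44822 ≈ 4630 kN.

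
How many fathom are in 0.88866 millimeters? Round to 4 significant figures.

1 mm = 0.000546807 fathoms.
0.88866 × 0.000546807 ≈ 0.0004859 fathom.

0.0004859 fathom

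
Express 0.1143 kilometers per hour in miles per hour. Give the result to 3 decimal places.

0.071 mph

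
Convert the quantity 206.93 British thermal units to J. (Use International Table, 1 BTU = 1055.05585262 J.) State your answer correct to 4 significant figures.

218300 J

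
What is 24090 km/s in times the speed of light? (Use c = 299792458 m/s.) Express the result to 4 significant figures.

1 kilometer per second = 3.33564e-6 times the speed of light.
So 24090 × 3.33564e-6 ≈ 0.08036 c.

0.08036 c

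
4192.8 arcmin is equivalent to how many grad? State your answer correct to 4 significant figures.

77.64 gradians

1 arcminute = 0.0185185 grad.
Then 4192.8 × 0.0185185 ≈ 77.64 grad.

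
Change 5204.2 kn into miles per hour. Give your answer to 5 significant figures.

1 knot = 1.15078 mph.
Then 5204.2 × 1.15078 ≈ 5988.9 mph.

5988.9 miles per hour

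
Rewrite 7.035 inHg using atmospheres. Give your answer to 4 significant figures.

1 inHg = 0.0334211 atmospheres.
Thus 7.035 × 0.0334211 ≈ 0.2351 atm.

0.2351 atm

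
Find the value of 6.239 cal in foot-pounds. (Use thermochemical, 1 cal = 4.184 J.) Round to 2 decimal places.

1 cal = 3.08596 ft·lbf.
Thus 6.239 × 3.08596 ≈ 19.25 ft·lbf.

19.25 foot-pounds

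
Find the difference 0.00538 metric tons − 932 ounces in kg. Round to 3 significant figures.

0.00538 t = 5.38000 kg and 932 oz = 26.4218 kg.
5.38000 − 26.4218 ≈ -21.0 kg.

-21.0 kilograms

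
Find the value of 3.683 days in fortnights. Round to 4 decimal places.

1 day = 0.0714286 fortnight.
Thus 3.683 × 0.0714286 ≈ 0.2631 fortnight.

0.2631 fortnight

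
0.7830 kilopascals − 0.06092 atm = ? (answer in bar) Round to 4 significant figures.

0.7830 kPa = 0.00783000 bar and 0.06092 atm = 0.0617272 bar.
0.00783000 − 0.0617272 ≈ -0.05390 bar.

-0.05390 bar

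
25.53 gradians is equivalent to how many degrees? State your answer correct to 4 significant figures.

1 grad = 0.900000 °.
So 25.53 × 0.900000 ≈ 22.98 °.

22.98 degrees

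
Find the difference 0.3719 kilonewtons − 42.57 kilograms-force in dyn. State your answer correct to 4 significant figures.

0.3719 kN = 3.71900 × 10^7 dyn and 42.57 kgf = 4.17469 × 10^7 dyn.
3.71900 × 10^7 − 4.17469 × 10^7 ≈ -4.557 × 10^6 dyn.

-4.557 × 10^6 dynes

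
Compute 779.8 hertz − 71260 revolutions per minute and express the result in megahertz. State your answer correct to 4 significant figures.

-0.0004079 megahertz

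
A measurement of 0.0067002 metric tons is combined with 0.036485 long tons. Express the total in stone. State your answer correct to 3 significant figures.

0.0067002 t = 1.05510 st and 0.036485 long ton = 5.83760 st.
1.05510 + 5.83760 ≈ 6.89 st.

6.89 st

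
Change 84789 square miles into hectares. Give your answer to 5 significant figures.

1 mi² = 258.999 ha.
Then 84789 × 258.999 ≈ 2.1960e+7 ha.

2.1960e+7 ha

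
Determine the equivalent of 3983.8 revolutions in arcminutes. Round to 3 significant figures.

1 revolution = 21600.0 arcmin.
Thus 3983.8 × 21600.0 ≈ 8.61e+7 arcmin.

8.61e+7 arcmin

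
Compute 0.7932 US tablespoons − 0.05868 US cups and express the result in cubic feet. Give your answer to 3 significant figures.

-7.61e-5 ft³

0.7932 US tbsp = 0.000414201 ft³ and 0.05868 US cup = 0.000490273 ft³.
0.000414201 − 0.000490273 ≈ -7.61e-5 ft³.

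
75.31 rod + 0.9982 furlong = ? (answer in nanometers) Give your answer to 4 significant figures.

75.31 rod = 3.78749e+11 nm and 0.9982 furlong = 2.00806e+11 nm.
3.78749e+11 + 2.00806e+11 ≈ 5.796e+11 nm.

5.796e+11 nanometers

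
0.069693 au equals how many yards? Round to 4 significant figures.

1.140e+10 yd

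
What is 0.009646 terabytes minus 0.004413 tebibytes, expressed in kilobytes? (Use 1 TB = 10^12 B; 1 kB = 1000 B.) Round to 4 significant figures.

4.794 × 10^6 kilobytes

0.009646 TB = 9.64600 × 10^6 kB and 0.004413 TiB = 4.85214 × 10^6 kB.
9.64600 × 10^6 − 4.85214 × 10^6 ≈ 4.794 × 10^6 kB.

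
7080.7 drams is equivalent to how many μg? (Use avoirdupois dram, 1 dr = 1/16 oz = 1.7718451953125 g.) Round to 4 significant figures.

1 dr = 1.77185 × 10^6 μg.
Thus 7080.7 × 1.77185 × 10^6 ≈ 1.255 × 10^10 μg.

1.255 × 10^10 μg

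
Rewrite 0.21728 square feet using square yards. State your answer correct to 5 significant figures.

0.024142 yd²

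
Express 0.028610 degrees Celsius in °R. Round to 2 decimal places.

°R = (°C + 273.15) × 9/5.
Applying the formula gives 491.72 °R.

491.72 °R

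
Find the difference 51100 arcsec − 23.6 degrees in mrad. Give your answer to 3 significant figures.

51100 arcsec = 247.740 mrad and 23.6 ° = 411.898 mrad.
247.740 − 411.898 ≈ -164 mrad.

-164 mrad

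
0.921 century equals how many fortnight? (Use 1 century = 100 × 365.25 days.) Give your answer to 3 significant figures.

1 century = 2608.93 fortnights.
0.921 × 2608.93 ≈ 2400 fortnight.

2400 fortnights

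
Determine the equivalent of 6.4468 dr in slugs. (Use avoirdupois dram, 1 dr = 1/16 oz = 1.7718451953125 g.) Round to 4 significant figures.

1 dram = 0.000121410 slugs.
So 6.4468 × 0.000121410 ≈ 0.0007827 slug.

0.0007827 slug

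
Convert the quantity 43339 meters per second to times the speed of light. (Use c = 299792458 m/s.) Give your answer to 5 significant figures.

1 meter per second = 3.33564e-9 c.
Thus 43339 × 3.33564e-9 ≈ 0.00014456 c.

0.00014456 c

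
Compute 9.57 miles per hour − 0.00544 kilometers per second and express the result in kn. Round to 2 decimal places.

-2.26 kn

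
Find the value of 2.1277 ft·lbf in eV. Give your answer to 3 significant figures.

1.80e+19 eV

1 foot-pound = 8.46235e+18 electronvolts.
So 2.1277 × 8.46235e+18 ≈ 1.80e+19 eV.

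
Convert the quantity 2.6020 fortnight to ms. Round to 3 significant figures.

1 fortnight = 1.20960e+9 milliseconds.
Then 2.6020 × 1.20960e+9 ≈ 3.15e+9 ms.

3.15e+9 milliseconds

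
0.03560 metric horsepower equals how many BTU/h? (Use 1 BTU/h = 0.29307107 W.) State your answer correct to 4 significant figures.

1 metric horsepower = 2509.63 BTU per hour.
So 0.03560 × 2509.63 ≈ 89.34 BTU/h.

89.34 BTU/h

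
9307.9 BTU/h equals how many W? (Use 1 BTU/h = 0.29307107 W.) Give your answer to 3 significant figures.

2730 W

1 BTU/h = 0.293071 W.
So 9307.9 × 0.293071 ≈ 2730 W.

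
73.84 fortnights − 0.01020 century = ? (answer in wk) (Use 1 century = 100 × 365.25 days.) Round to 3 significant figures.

73.84 fortnight = 147.680 wk and 0.01020 century = 53.2221 wk.
147.680 − 53.2221 ≈ 94.5 wk.

94.5 wk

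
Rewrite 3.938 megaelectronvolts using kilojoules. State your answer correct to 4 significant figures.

1 megaelectronvolt = 1.60218e-16 kilojoules.
So 3.938 × 1.60218e-16 ≈ 6.309e-16 kJ.

6.309e-16 kJ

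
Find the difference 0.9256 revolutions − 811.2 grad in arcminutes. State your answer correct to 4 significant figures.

-23810 arcminutes

0.9256 rev = 19993.0 arcmin and 811.2 grad = 43804.8 arcmin.
19993.0 − 43804.8 ≈ -23810 arcmin.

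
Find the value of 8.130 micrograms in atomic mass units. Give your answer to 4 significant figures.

1 microgram = 6.02214 × 10^17 u.
8.130 × 6.02214 × 10^17 ≈ 4.896 × 10^18 u.

4.896 × 10^18 atomic mass units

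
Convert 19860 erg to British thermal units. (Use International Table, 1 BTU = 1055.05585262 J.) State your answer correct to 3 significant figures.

1.88e-6 BTU

1 erg = 9.47817e-11 BTU.
Then 19860 × 9.47817e-11 ≈ 1.88e-6 BTU.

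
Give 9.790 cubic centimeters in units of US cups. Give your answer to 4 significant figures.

0.04138 US cups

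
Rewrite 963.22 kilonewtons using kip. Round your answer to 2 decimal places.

216.54 kips

1 kilonewton = 0.224809 kips.
Thus 963.22 × 0.224809 ≈ 216.54 kip.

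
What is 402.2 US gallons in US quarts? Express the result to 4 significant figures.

1609 US qt

1 US gallon = 4.00000 US qt.
402.2 × 4.00000 ≈ 1609 US qt.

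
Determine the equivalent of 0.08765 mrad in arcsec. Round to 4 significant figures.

18.08 arcsec

1 milliradian = 206.265 arcsec.
So 0.08765 × 206.265 ≈ 18.08 arcsec.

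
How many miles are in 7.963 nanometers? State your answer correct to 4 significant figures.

4.948e-12 miles

1 nanometer = 6.21371e-13 mi.
So 7.963 × 6.21371e-13 ≈ 4.948e-12 mi.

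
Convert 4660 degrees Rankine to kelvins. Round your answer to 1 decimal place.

°R = K × 9/5.
Applying the formula gives 2588.9 K.

2588.9 kelvins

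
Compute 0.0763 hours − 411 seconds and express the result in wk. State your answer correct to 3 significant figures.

-0.000225 weeks

0.0763 h = 0.000454167 wk and 411 s = 0.000679563 wk.
0.000454167 − 0.000679563 ≈ -0.000225 wk.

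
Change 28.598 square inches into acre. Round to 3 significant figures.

1 square inch = 1.59423 × 10^-7 acres.
So 28.598 × 1.59423 × 10^-7 ≈ 4.56 × 10^-6 acre.

4.56 × 10^-6 acres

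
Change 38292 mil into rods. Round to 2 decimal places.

0.19 rod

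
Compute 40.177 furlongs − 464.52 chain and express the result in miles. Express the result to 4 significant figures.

-0.7844 mi

40.177 furlong = 5.022125 mi and 464.52 chain = 5.806500 mi.
5.022125 − 5.806500 ≈ -0.7844 mi.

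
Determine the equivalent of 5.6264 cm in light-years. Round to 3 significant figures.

1 centimeter = 1.05700 × 10^-18 light-years.
So 5.6264 × 1.05700 × 10^-18 ≈ 5.95 × 10^-18 ly.

5.95 × 10^-18 ly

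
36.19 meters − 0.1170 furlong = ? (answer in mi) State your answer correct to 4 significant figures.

0.007862 miles

36.19 m = 0.0224874 mi and 0.1170 furlong = 0.0146250 mi.
0.0224874 − 0.0146250 ≈ 0.007862 mi.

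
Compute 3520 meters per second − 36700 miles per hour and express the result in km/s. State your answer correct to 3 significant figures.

3520 m/s = 3.52000 km/s and 36700 mph = 16.4064 km/s.
3.52000 − 16.4064 ≈ -12.9 km/s.

-12.9 kilometers per second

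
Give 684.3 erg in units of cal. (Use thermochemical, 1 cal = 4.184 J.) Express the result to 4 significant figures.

1.636 × 10^-5 cal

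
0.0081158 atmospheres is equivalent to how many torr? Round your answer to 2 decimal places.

1 atmosphere = 760.000 torr.
Thus 0.0081158 × 760.000 ≈ 6.17 torr.

6.17 torr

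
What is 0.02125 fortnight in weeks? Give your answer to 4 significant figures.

0.04250 wk

1 fortnight = 2.00000 wk.
So 0.02125 × 2.00000 ≈ 0.04250 wk.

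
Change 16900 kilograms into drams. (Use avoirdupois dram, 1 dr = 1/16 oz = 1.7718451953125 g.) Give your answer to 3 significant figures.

9.54 × 10^6 drams

1 kilogram = 564.383 drams.
Thus 16900 × 564.383 ≈ 9.54 × 10^6 dr.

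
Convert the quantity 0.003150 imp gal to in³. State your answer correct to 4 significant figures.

1 imperial gallon = 277.419 in³.
So 0.003150 × 277.419 ≈ 0.8739 in³.

0.8739 cubic inches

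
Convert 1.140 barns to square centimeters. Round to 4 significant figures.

1 barn = 1.00000 × 10^-24 cm².
1.140 × 1.00000 × 10^-24 ≈ 1.140 × 10^-24 cm².

1.140 × 10^-24 cm²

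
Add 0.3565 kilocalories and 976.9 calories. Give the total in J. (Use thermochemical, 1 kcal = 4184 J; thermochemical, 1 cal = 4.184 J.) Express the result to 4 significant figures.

5579 J

0.3565 kcal = 1491.60 J and 976.9 cal = 4087.35 J.
1491.60 + 4087.35 ≈ 5579 J.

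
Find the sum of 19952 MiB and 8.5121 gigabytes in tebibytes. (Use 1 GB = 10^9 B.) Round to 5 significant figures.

19952 MiB = 0.0190277 TiB and 8.5121 GB = 0.00774171 TiB.
0.0190277 + 0.00774171 ≈ 0.026769 TiB.

0.026769 TiB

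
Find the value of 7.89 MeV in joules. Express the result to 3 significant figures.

1.26e-12 joules

1 MeV = 1.60218e-13 joules.
Then 7.89 × 1.60218e-13 ≈ 1.26e-12 J.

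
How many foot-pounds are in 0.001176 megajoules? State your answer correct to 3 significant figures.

1 MJ = 737562 ft·lbf.
Thus 0.001176 × 737562 ≈ 867 ft·lbf.

867 ft·lbf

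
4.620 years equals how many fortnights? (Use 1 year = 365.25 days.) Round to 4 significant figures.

120.5 fortnights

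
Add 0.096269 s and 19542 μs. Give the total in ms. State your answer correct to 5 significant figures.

0.096269 s = 96.2690 ms and 19542 μs = 19.5420 ms.
96.2690 + 19.5420 ≈ 115.81 ms.

115.81 ms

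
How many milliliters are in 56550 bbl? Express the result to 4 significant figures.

8.991e+9 mL

1 bbl = 158987 milliliters.
56550 × 158987 ≈ 8.991e+9 mL.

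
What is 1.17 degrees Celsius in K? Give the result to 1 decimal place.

K = °C + 273.15.
Applying the formula gives 274.3 K.

274.3 kelvins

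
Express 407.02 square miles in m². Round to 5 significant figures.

1 square mile = 2.58999e+6 m².
So 407.02 × 2.58999e+6 ≈ 1.0542e+9 m².

1.0542e+9 square meters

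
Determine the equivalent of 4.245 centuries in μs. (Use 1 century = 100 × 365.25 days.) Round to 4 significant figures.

1.340e+16 μs

1 century = 3.15576e+15 μs.
So 4.245 × 3.15576e+15 ≈ 1.340e+16 μs.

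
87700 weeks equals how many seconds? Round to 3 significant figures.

1 week = 604800 seconds.
Thus 87700 × 604800 ≈ 5.30e+10 s.

5.30e+10 seconds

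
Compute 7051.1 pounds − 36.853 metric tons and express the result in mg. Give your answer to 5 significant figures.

-3.3655 × 10^10 mg

7051.1 lb = 3.19833 × 10^9 mg and 36.853 t = 3.68530 × 10^10 mg.
3.19833 × 10^9 − 3.68530 × 10^10 ≈ -3.3655 × 10^10 mg.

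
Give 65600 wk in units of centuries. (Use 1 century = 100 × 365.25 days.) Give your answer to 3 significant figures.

1 wk = 0.000191650 century.
65600 × 0.000191650 ≈ 12.6 century.

12.6 centuries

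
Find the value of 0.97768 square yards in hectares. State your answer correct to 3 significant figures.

1 square yard = 8.36127e-5 ha.
Then 0.97768 × 8.36127e-5 ≈ 8.17e-5 ha.

8.17e-5 hectares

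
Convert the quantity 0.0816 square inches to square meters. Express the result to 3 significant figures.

1 square inch = 0.000645160 square meters.
Thus 0.0816 × 0.000645160 ≈ 5.26e-5 m².

5.26e-5 square meters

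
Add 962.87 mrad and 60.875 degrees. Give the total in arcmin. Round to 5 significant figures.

6962.6 arcminutes

962.87 mrad = 3310.10 arcmin and 60.875 ° = 3652.50 arcmin.
3310.10 + 3652.50 ≈ 6962.6 arcmin.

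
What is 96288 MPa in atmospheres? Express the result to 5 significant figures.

950290 atmospheres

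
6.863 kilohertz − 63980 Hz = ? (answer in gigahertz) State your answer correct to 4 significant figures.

6.863 kHz = 6.86300 × 10^-6 GHz and 63980 Hz = 6.39800 × 10^-5 GHz.
6.86300 × 10^-6 − 6.39800 × 10^-5 ≈ -5.712 × 10^-5 GHz.

-5.712 × 10^-5 gigahertz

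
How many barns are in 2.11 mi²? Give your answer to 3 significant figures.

5.46 × 10^34 barn

1 square mile = 2.58999 × 10^34 barns.
Then 2.11 × 2.58999 × 10^34 ≈ 5.46 × 10^34 barn.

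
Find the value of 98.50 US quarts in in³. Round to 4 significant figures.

1 US qt = 57.7500 cubic inches.
Thus 98.50 × 57.7500 ≈ 5688 in³.

5688 in³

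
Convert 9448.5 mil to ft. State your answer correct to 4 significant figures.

0.7874 ft

1 mil = 8.33333 × 10^-5 ft.
So 9448.5 × 8.33333 × 10^-5 ≈ 0.7874 ft.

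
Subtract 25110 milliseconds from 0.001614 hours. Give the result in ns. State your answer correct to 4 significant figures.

-1.930e+10 nanoseconds

0.001614 h = 5.81040e+9 ns and 25110 ms = 2.51100e+10 ns.
5.81040e+9 − 2.51100e+10 ≈ -1.930e+10 ns.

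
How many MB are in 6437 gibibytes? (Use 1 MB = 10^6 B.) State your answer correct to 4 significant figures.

6.912e+6 megabytes

1 GiB = 1073.74 MB.
So 6437 × 1073.74 ≈ 6.912e+6 MB.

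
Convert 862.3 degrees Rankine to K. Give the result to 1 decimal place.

479.1 kelvins

°R = K × 9/5.
Applying the formula gives 479.1 K.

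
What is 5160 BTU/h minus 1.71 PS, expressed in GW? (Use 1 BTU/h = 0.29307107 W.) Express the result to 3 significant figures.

5160 BTU/h = 1.51225 × 10^-6 GW and 1.71 PS = 1.25770 × 10^-6 GW.
1.51225 × 10^-6 − 1.25770 × 10^-6 ≈ 2.55 × 10^-7 GW.

2.55 × 10^-7 gigawatts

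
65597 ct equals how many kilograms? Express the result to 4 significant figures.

13.12 kg

1 carat = 0.000200000 kilograms.
Thus 65597 × 0.000200000 ≈ 13.12 kg.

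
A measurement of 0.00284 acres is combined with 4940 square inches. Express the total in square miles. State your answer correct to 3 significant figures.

0.00284 acre = 4.43750 × 10^-6 mi² and 4940 in² = 1.23054 × 10^-6 mi².
4.43750 × 10^-6 + 1.23054 × 10^-6 ≈ 5.67 × 10^-6 mi².

5.67 × 10^-6 square miles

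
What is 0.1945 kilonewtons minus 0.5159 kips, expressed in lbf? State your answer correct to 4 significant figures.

-472.2 lbf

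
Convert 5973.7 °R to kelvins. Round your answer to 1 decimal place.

°R = K × 9/5.
Applying the formula gives 3318.7 K.

3318.7 kelvins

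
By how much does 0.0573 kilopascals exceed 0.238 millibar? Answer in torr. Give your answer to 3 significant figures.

0.0573 kPa = 0.429785 torr and 0.238 mbar = 0.178515 torr.
0.429785 − 0.178515 ≈ 0.251 torr.

0.251 torr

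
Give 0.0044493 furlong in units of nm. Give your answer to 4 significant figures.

1 furlong = 2.01168e+11 nm.
So 0.0044493 × 2.01168e+11 ≈ 8.951e+8 nm.

8.951e+8 nanometers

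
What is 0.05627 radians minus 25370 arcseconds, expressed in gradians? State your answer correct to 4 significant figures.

0.05627 rad = 3.58226 grad and 25370 arcsec = 7.83025 grad.
3.58226 − 7.83025 ≈ -4.248 grad.

-4.248 gradians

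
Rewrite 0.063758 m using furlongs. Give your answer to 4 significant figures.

1 m = 0.00497097 furlong.
Then 0.063758 × 0.00497097 ≈ 0.0003169 furlong.

0.0003169 furlong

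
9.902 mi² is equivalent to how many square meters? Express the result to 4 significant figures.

2.565 × 10^7 m²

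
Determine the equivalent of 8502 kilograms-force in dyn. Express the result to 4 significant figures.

8.338 × 10^9 dynes

1 kgf = 980665 dynes.
So 8502 × 980665 ≈ 8.338 × 10^9 dyn.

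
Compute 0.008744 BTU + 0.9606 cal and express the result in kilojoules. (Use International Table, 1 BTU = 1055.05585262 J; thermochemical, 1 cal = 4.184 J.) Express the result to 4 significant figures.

0.01324 kilojoules

0.008744 BTU = 0.00922541 kJ and 0.9606 cal = 0.00401915 kJ.
0.00922541 + 0.00401915 ≈ 0.01324 kJ.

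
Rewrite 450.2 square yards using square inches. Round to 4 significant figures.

583500 square inches

1 yd² = 1296.00 in².
Then 450.2 × 1296.00 ≈ 583500 in².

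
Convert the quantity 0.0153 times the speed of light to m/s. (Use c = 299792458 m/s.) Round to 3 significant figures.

4.59 × 10^6 meters per second

1 speed of light = 2.99792 × 10^8 meters per second.
Then 0.0153 × 2.99792 × 10^8 ≈ 4.59 × 10^6 m/s.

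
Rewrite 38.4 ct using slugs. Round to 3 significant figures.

0.000526 slug

1 ct = 1.37044e-5 slugs.
Thus 38.4 × 1.37044e-5 ≈ 0.000526 slug.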